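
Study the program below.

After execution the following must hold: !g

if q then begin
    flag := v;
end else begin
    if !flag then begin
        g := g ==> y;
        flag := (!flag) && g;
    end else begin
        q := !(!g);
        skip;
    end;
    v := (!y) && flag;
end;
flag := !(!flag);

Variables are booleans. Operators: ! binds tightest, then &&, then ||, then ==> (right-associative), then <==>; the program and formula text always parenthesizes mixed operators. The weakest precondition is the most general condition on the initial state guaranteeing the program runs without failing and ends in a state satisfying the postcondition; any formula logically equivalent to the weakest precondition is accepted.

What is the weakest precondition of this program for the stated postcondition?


Working backward. After the program, !g must hold.
Before flag := !(!flag): !g
Then branch requires !g; else branch requires ((!flag) ==> (!(g ==> y))) && (flag ==> (!g)).
Before the if: (q ==> (!g)) && ((!q) ==> (((!flag) ==> (!(g ==> y))) && (flag ==> (!g))))
Answer: WP = (q ==> (!g)) && ((!q) ==> (((!flag) ==> (!(g ==> y))) && (flag ==> (!g))))


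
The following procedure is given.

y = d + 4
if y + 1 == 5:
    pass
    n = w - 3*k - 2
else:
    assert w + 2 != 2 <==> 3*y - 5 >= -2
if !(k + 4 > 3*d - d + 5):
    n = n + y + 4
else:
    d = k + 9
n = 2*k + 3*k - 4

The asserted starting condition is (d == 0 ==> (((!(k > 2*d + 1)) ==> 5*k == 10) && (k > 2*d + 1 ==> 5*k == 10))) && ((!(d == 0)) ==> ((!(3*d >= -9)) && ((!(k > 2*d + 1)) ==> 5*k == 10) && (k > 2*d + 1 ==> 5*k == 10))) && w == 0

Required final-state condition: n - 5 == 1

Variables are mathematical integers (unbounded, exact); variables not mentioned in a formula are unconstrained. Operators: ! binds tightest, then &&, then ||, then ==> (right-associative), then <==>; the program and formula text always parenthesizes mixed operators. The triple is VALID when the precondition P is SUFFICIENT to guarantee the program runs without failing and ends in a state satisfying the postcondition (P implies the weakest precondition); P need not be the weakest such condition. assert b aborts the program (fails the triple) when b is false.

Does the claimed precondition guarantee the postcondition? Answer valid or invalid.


Working backward. After the program, the postcondition n - 5 == 1 must hold; in canonical form it is n == 6.
Before n := 2*k + 3*k - 4: 5*k == 10
Then branch requires 5*k == 10; else branch requires 5*k == 10.
Before the if: ((!(k > 2*d + 1)) ==> 5*k == 10) && (k > 2*d + 1 ==> 5*k == 10)
Then branch requires ((!(k > 2*d + 1)) ==> 5*k == 10) && (k > 2*d + 1 ==> 5*k == 10); else branch requires (w != 0 <==> 3*y >= 3) && ((!(k > 2*d + 1)) ==> 5*k == 10) && (k > 2*d + 1 ==> 5*k == 10).
Before the if: (y == 4 ==> (((!(k > 2*d + 1)) ==> 5*k == 10) && (k > 2*d + 1 ==> 5*k == 10))) && ((!(y == 4)) ==> ((w != 0 <==> 3*y >= 3) && ((!(k > 2*d + 1)) ==> 5*k == 10) && (k > 2*d + 1 ==> 5*k == 10)))
Before y := d + 4: (d == 0 ==> (((!(k > 2*d + 1)) ==> 5*k == 10) && (k > 2*d + 1 ==> 5*k == 10))) && ((!(d == 0)) ==> ((w != 0 <==> 3*d >= -9) && ((!(k > 2*d + 1)) ==> 5*k == 10) && (k > 2*d + 1 ==> 5*k == 10)))
The weakest precondition is (d == 0 ==> (((!(k > 2*d + 1)) ==> 5*k == 10) && (k > 2*d + 1 ==> 5*k == 10))) && ((!(d == 0)) ==> ((w != 0 <==> 3*d >= -9) && ((!(k > 2*d + 1)) ==> 5*k == 10) && (k > 2*d + 1 ==> 5*k == 10))).
Check whether (d == 0 ==> (((!(k > 2*d + 1)) ==> 5*k == 10) && (k > 2*d + 1 ==> 5*k == 10))) && ((!(d == 0)) ==> ((!(3*d >= -9)) && ((!(k > 2*d + 1)) ==> 5*k == 10) && (k > 2*d + 1 ==> 5*k == 10))) && w == 0 implies it.
Every state satisfying the precondition satisfies the weakest precondition: the implication holds.
Answer: valid


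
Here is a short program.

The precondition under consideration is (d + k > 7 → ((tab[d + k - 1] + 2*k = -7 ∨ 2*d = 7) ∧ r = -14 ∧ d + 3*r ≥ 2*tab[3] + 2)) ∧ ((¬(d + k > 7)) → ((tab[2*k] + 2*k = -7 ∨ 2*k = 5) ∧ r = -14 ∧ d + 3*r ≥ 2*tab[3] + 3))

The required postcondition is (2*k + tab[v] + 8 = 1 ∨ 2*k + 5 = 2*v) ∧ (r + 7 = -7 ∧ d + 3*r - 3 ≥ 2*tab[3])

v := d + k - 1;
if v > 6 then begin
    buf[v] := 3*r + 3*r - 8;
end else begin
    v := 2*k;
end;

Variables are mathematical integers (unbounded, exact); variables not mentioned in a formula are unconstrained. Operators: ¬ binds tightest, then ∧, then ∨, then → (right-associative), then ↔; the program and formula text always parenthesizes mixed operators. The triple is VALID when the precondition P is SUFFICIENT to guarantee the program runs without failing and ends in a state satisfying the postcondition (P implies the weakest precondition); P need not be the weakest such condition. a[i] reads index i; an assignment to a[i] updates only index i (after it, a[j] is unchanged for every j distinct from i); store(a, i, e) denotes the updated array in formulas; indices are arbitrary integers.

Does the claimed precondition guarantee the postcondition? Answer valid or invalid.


Working backward. After the program, the postcondition (2*k + tab[v] + 8 = 1 ∨ 2*k + 5 = 2*v) ∧ (r + 7 = -7 ∧ d + 3*r - 3 ≥ 2*tab[3]) must hold; in canonical form it is (tab[v] + 2*k = -7 ∨ 2*k = 2*v - 5) ∧ r = -14 ∧ d + 3*r ≥ 2*tab[3] + 3.
Then branch requires (tab[v] + 2*k = -7 ∨ 2*k = 2*v - 5) ∧ r = -14 ∧ d + 3*r ≥ 2*tab[3] + 3; else branch requires (tab[2*k] + 2*k = -7 ∨ 2*k = 5) ∧ r = -14 ∧ d + 3*r ≥ 2*tab[3] + 3.
Before the if: (v > 6 → ((tab[v] + 2*k = -7 ∨ 2*k = 2*v - 5) ∧ r = -14 ∧ d + 3*r ≥ 2*tab[3] + 3)) ∧ ((¬(v > 6)) → ((tab[2*k] + 2*k = -7 ∨ 2*k = 5) ∧ r = -14 ∧ d + 3*r ≥ 2*tab[3] + 3))
Before v := d + k - 1: (d + k > 7 → ((tab[d + k - 1] + 2*k = -7 ∨ 2*d = 7) ∧ r = -14 ∧ d + 3*r ≥ 2*tab[3] + 3)) ∧ ((¬(d + k > 7)) → ((tab[2*k] + 2*k = -7 ∨ 2*k = 5) ∧ r = -14 ∧ d + 3*r ≥ 2*tab[3] + 3))
The weakest precondition is (d + k > 7 → ((tab[d + k - 1] + 2*k = -7 ∨ 2*d = 7) ∧ r = -14 ∧ d + 3*r ≥ 2*tab[3] + 3)) ∧ ((¬(d + k > 7)) → ((tab[2*k] + 2*k = -7 ∨ 2*k = 5) ∧ r = -14 ∧ d + 3*r ≥ 2*tab[3] + 3)).
Check whether (d + k > 7 → ((tab[d + k - 1] + 2*k = -7 ∨ 2*d = 7) ∧ r = -14 ∧ d + 3*r ≥ 2*tab[3] + 2)) ∧ ((¬(d + k > 7)) → ((tab[2*k] + 2*k = -7 ∨ 2*k = 5) ∧ r = -14 ∧ d + 3*r ≥ 2*tab[3] + 3)) implies it.
Countermodel: at the initial state d = 0, k = 8, r = -14, tab = {[3] = -22, [7] = -23, [16] = -22, elsewhere -22}, the precondition holds but the weakest precondition fails.
Answer: invalid


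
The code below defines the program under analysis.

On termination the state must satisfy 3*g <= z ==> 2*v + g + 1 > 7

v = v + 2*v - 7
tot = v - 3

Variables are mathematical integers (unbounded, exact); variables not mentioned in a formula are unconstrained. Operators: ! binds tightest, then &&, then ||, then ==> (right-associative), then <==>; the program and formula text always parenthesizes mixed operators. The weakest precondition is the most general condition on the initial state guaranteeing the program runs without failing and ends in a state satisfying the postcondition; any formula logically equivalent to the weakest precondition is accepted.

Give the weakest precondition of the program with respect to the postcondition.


Working backward. After the program, the postcondition 3*g <= z ==> 2*v + g + 1 > 7 must hold; in canonical form it is 3*g <= z ==> g + 2*v > 6.
Before tot := v - 3: 3*g <= z ==> g + 2*v > 6
Before v := v + 2*v - 7: 3*g <= z ==> g + 6*v > 20
Answer: WP = 3*g <= z ==> g + 6*v > 20


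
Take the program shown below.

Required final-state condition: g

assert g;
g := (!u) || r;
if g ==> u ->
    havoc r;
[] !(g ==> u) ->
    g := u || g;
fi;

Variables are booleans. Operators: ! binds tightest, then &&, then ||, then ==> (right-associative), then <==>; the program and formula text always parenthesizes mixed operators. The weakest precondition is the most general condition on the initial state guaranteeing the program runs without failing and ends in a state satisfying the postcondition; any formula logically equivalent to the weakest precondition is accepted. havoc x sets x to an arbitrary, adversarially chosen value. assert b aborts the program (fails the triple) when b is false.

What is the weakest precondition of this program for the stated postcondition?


Working backward. After the program, g must hold.
Then branch requires g; else branch requires u || g.
Before the if: ((g ==> u) ==> g) && ((!(g ==> u)) ==> (u || g))
Before g := (!u) || r: (((!u) || r) ==> u) ==> ((!u) || r)
Before assert g: g && ((((!u) || r) ==> u) ==> ((!u) || r))
Answer: WP = g && ((((!u) || r) ==> u) ==> ((!u) || r))


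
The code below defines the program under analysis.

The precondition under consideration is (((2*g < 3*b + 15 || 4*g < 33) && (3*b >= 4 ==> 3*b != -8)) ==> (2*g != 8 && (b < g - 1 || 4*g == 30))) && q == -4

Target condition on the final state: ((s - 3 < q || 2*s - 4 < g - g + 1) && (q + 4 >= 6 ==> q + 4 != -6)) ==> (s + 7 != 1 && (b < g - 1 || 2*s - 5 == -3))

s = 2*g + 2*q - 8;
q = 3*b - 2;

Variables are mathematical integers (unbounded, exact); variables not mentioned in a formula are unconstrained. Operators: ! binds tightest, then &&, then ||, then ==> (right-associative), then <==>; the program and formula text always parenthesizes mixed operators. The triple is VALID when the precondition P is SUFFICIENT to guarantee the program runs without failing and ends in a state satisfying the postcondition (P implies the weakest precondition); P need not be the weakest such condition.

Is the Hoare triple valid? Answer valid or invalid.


Working backward. After the program, the postcondition ((s - 3 < q || 2*s - 4 < g - g + 1) && (q + 4 >= 6 ==> q + 4 != -6)) ==> (s + 7 != 1 && (b < g - 1 || 2*s - 5 == -3)) must hold; in canonical form it is ((s < q + 3 || 2*s < 5) && (q >= 2 ==> q != -10)) ==> (s != -6 && (b < g - 1 || 2*s == 2)).
Before q := 3*b - 2: ((s < 3*b + 1 || 2*s < 5) && (3*b >= 4 ==> 3*b != -8)) ==> (s != -6 && (b < g - 1 || 2*s == 2))
Before s := 2*g + 2*q - 8: ((2*g + 2*q < 3*b + 9 || 4*g + 4*q < 21) && (3*b >= 4 ==> 3*b != -8)) ==> (2*g + 2*q != 2 && (b < g - 1 || 4*g + 4*q == 18))
The weakest precondition is ((2*g + 2*q < 3*b + 9 || 4*g + 4*q < 21) && (3*b >= 4 ==> 3*b != -8)) ==> (2*g + 2*q != 2 && (b < g - 1 || 4*g + 4*q == 18)).
Check whether (((2*g < 3*b + 15 || 4*g < 33) && (3*b >= 4 ==> 3*b != -8)) ==> (2*g != 8 && (b < g - 1 || 4*g == 30))) && q == -4 implies it.
Countermodel: at the initial state b = 3, g = 5, q = -4, the precondition holds but the weakest precondition fails.
Answer: invalid


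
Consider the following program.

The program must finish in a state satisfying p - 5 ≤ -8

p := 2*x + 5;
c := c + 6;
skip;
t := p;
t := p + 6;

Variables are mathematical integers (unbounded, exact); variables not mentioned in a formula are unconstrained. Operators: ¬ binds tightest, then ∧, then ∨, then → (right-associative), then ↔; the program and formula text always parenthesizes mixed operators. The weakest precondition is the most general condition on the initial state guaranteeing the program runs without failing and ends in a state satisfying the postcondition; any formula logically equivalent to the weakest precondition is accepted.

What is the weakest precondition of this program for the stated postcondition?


Working backward. After the program, the postcondition p - 5 ≤ -8 must hold; in canonical form it is p ≤ -3.
Before t := p + 6: p ≤ -3
Before t := p: p ≤ -3
Before skip: p ≤ -3
Before c := c + 6: p ≤ -3
Before p := 2*x + 5: 2*x ≤ -8
Answer: WP = 2*x ≤ -8


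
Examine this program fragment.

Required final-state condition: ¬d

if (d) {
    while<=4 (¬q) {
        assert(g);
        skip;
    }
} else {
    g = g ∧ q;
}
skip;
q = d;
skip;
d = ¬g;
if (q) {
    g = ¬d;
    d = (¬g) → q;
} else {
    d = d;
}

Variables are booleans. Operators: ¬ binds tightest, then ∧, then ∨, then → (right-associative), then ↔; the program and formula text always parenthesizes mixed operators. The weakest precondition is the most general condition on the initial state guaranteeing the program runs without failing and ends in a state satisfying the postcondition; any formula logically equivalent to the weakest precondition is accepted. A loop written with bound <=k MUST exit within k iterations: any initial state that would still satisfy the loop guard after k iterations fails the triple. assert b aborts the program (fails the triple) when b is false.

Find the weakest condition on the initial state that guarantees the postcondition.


Working backward. After the program, ¬d must hold.
Then branch requires ¬(d → q); else branch requires ¬d.
Before the if: (q → (¬(d → q))) ∧ ((¬q) → (¬d))
Before d := ¬g: (q → (¬((¬g) → q))) ∧ ((¬q) → g)
Before skip: (q → (¬((¬g) → q))) ∧ ((¬q) → g)
Before q := d: (d → (¬((¬g) → d))) ∧ ((¬d) → g)
Before skip: (d → (¬((¬g) → d))) ∧ ((¬d) → g)
Then branch requires ((¬q) → (g ∧ ((¬q) → (g ∧ ((¬q) → (g ∧ ((¬q) → (g ∧ q ∧ (d → (¬((¬g) → d))) ∧ ((¬d) → g))) ∧ (q → ((d → (¬((¬g) → d))) ∧ ((¬d) → g))))) ∧ (q → ((d → (¬((¬g) → d))) ∧ ((¬d) → g))))) ∧ (q → ((d → (¬((¬g) → d))) ∧ ((¬d) → g))))) ∧ (q → ((d → (¬((¬g) → d))) ∧ ((¬d) → g))); else branch requires (d → (¬((¬(g ∧ q)) → d))) ∧ ((¬d) → (g ∧ q)).
Before the if: (d → (((¬q) → (g ∧ ((¬q) → (g ∧ ((¬q) → (g ∧ ((¬q) → (g ∧ q ∧ (d → (¬((¬g) → d))) ∧ ((¬d) → g))) ∧ (q → ((d → (¬((¬g) → d))) ∧ ((¬d) → g))))) ∧ (q → ((d → (¬((¬g) → d))) ∧ ((¬d) → g))))) ∧ (q → ((d → (¬((¬g) → d))) ∧ ((¬d) → g))))) ∧ (q → ((d → (¬((¬g) → d))) ∧ ((¬d) → g))))) ∧ ((¬d) → ((d → (¬((¬(g ∧ q)) → d))) ∧ ((¬d) → (g ∧ q))))
Answer: WP = (d → (((¬q) → (g ∧ ((¬q) → (g ∧ ((¬q) → (g ∧ ((¬q) → (g ∧ q ∧ (d → (¬((¬g) → d))) ∧ ((¬d) → g))) ∧ (q → ((d → (¬((¬g) → d))) ∧ ((¬d) → g))))) ∧ (q → ((d → (¬((¬g) → d))) ∧ ((¬d) → g))))) ∧ (q → ((d → (¬((¬g) → d))) ∧ ((¬d) → g))))) ∧ (q → ((d → (¬((¬g) → d))) ∧ ((¬d) → g))))) ∧ ((¬d) → ((d → (¬((¬(g ∧ q)) → d))) ∧ ((¬d) → (g ∧ q))))


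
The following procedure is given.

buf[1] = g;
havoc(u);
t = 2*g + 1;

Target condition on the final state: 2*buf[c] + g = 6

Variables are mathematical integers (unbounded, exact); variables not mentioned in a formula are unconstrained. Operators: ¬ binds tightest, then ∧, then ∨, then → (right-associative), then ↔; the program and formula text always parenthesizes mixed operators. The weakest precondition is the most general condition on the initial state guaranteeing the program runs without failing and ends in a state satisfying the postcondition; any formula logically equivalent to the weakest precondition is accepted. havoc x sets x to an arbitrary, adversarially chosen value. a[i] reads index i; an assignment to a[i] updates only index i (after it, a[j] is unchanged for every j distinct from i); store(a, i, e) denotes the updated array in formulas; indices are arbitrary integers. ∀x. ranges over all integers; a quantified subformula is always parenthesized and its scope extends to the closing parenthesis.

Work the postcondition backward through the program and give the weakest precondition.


Working backward. After the program, 2*buf[c] + g = 6 must hold.
Before t := 2*g + 1: 2*buf[c] + g = 6
Before havoc u: 2*buf[c] + g = 6
Before buf[1] := g: 2*store(buf, 1, g)[c] + g = 6
Answer: WP = 2*store(buf, 1, g)[c] + g = 6


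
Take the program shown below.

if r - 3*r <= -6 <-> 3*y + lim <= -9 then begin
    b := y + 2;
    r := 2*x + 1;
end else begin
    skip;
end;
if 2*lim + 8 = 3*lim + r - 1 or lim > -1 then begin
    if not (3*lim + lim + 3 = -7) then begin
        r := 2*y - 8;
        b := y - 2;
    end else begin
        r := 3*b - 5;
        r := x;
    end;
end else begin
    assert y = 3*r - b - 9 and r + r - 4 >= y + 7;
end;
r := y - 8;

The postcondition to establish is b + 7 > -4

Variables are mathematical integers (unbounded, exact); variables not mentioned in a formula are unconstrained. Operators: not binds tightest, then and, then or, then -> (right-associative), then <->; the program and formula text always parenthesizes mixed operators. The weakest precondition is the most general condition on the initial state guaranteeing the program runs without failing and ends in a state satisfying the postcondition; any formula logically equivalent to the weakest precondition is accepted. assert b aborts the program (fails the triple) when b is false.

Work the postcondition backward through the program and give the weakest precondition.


Working backward. After the program, the postcondition b + 7 > -4 must hold; in canonical form it is b > -11.
Before r := y - 8: b > -11
Then branch requires ((not (4*lim = -10)) -> y > -9) and (4*lim = -10 -> b > -11); else branch requires b + y = 3*r - 9 and 2*r >= y + 11 and b > -11.
Before the if: ((lim + r = 9 or lim > -1) -> (((not (4*lim = -10)) -> y > -9) and (4*lim = -10 -> b > -11))) and ((not (lim + r = 9 or lim > -1)) -> (b + y = 3*r - 9 and 2*r >= y + 11 and b > -11))
Then branch requires ((lim + 2*x = 8 or lim > -1) -> (((not (4*lim = -10)) -> y > -9) and (4*lim = -10 -> y > -13))) and ((not (lim + 2*x = 8 or lim > -1)) -> (2*y = 6*x - 8 and 4*x >= y + 9 and y > -13)); else branch requires ((lim + r = 9 or lim > -1) -> (((not (4*lim = -10)) -> y > -9) and (4*lim = -10 -> b > -11))) and ((not (lim + r = 9 or lim > -1)) -> (b + y = 3*r - 9 and 2*r >= y + 11 and b > -11)).
Before the if: ((2*r >= 6 <-> lim + 3*y <= -9) -> (((lim + 2*x = 8 or lim > -1) -> (((not (4*lim = -10)) -> y > -9) and (4*lim = -10 -> y > -13))) and ((not (lim + 2*x = 8 or lim > -1)) -> (2*y = 6*x - 8 and 4*x >= y + 9 and y > -13)))) and ((not (2*r >= 6 <-> lim + 3*y <= -9)) -> (((lim + r = 9 or lim > -1) -> (((not (4*lim = -10)) -> y > -9) and (4*lim = -10 -> b > -11))) and ((not (lim + r = 9 or lim > -1)) -> (b + y = 3*r - 9 and 2*r >= y + 11 and b > -11))))
Answer: WP = ((2*r >= 6 <-> lim + 3*y <= -9) -> (((lim + 2*x = 8 or lim > -1) -> (((not (4*lim = -10)) -> y > -9) and (4*lim = -10 -> y > -13))) and ((not (lim + 2*x = 8 or lim > -1)) -> (2*y = 6*x - 8 and 4*x >= y + 9 and y > -13)))) and ((not (2*r >= 6 <-> lim + 3*y <= -9)) -> (((lim + r = 9 or lim > -1) -> (((not (4*lim = -10)) -> y > -9) and (4*lim = -10 -> b > -11))) and ((not (lim + r = 9 or lim > -1)) -> (b + y = 3*r - 9 and 2*r >= y + 11 and b > -11))))


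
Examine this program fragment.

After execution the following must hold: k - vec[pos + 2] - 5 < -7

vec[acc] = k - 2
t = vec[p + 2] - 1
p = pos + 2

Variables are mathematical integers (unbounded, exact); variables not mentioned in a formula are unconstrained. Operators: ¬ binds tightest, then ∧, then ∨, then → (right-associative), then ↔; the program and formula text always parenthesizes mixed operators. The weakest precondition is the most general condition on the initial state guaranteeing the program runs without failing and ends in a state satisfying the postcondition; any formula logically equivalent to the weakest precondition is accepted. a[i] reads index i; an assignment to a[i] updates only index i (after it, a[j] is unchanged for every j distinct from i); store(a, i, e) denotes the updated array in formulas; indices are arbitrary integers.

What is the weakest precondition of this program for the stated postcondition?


Working backward. After the program, the postcondition k - vec[pos + 2] - 5 < -7 must hold; in canonical form it is k < vec[pos + 2] - 2.
Before p := pos + 2: k < vec[pos + 2] - 2
Before t := vec[p + 2] - 1: k < vec[pos + 2] - 2
Before vec[acc] := k - 2: k < store(vec, acc, k - 2)[pos + 2] - 2
Answer: WP = k < store(vec, acc, k - 2)[pos + 2] - 2


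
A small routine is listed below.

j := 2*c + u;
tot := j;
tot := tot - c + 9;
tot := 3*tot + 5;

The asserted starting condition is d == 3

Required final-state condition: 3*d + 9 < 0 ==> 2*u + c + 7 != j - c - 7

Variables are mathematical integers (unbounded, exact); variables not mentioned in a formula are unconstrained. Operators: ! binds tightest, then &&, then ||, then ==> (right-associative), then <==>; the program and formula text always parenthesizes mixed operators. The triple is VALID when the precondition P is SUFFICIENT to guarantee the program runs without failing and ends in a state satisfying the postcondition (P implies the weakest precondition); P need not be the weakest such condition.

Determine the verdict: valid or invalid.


Working backward. After the program, the postcondition 3*d + 9 < 0 ==> 2*u + c + 7 != j - c - 7 must hold; in canonical form it is 3*d < -9 ==> 2*c + 2*u != j - 14.
Before tot := 3*tot + 5: 3*d < -9 ==> 2*c + 2*u != j - 14
Before tot := tot - c + 9: 3*d < -9 ==> 2*c + 2*u != j - 14
Before tot := j: 3*d < -9 ==> 2*c + 2*u != j - 14
Before j := 2*c + u: 3*d < -9 ==> u != -14
The weakest precondition is 3*d < -9 ==> u != -14.
Check whether d == 3 implies it.
Every state satisfying the precondition satisfies the weakest precondition: the implication holds.
Answer: valid


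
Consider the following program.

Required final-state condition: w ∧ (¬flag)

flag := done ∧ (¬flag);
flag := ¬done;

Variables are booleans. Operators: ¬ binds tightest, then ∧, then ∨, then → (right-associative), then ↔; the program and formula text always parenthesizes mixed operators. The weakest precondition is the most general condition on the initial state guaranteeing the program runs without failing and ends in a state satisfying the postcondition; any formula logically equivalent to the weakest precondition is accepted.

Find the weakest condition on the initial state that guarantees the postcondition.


Working backward. After the program, w ∧ (¬flag) must hold.
Before flag := ¬done: w ∧ done
Before flag := done ∧ (¬flag): w ∧ done
Answer: WP = w ∧ done


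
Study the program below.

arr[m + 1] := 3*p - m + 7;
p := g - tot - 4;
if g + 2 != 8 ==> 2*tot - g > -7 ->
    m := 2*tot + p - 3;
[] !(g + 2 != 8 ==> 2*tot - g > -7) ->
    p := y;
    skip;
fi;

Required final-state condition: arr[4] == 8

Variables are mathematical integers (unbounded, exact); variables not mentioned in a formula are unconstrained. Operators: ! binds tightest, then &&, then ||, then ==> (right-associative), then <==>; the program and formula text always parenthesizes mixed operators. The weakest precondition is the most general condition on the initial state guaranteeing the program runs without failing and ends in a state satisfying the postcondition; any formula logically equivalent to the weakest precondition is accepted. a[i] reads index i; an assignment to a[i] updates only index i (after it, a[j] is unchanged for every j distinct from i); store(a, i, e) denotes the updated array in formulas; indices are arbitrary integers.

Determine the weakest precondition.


Working backward. After the program, arr[4] == 8 must hold.
Then branch requires arr[4] == 8; else branch requires arr[4] == 8.
Before the if: ((g != 6 ==> 2*tot > g - 7) ==> arr[4] == 8) && ((!(g != 6 ==> 2*tot > g - 7)) ==> arr[4] == 8)
Before p := g - tot - 4: ((g != 6 ==> 2*tot > g - 7) ==> arr[4] == 8) && ((!(g != 6 ==> 2*tot > g - 7)) ==> arr[4] == 8)
Before arr[m + 1] := 3*p - m + 7: ((g != 6 ==> 2*tot > g - 7) ==> store(arr, m + 1, -m + 3*p + 7)[4] == 8) && ((!(g != 6 ==> 2*tot > g - 7)) ==> store(arr, m + 1, -m + 3*p + 7)[4] == 8)
Answer: WP = ((g != 6 ==> 2*tot > g - 7) ==> store(arr, m + 1, -m + 3*p + 7)[4] == 8) && ((!(g != 6 ==> 2*tot > g - 7)) ==> store(arr, m + 1, -m + 3*p + 7)[4] == 8)


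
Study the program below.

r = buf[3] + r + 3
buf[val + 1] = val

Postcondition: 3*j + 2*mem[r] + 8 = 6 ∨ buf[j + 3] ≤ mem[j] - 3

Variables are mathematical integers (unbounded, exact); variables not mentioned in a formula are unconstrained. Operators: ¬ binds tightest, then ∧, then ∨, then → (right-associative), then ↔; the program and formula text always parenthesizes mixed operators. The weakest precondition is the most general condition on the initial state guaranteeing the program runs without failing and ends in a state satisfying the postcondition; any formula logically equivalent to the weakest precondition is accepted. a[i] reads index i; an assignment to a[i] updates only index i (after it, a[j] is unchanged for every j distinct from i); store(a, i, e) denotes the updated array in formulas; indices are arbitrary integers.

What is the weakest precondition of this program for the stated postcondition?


Working backward. After the program, the postcondition 3*j + 2*mem[r] + 8 = 6 ∨ buf[j + 3] ≤ mem[j] - 3 must hold; in canonical form it is 2*mem[r] + 3*j = -2 ∨ buf[j + 3] ≤ mem[j] - 3.
Before buf[val + 1] := val: 2*mem[r] + 3*j = -2 ∨ store(buf, val + 1, val)[j + 3] ≤ mem[j] - 3
Before r := buf[3] + r + 3: 2*mem[buf[3] + r + 3] + 3*j = -2 ∨ store(buf, val + 1, val)[j + 3] ≤ mem[j] - 3
Answer: WP = 2*mem[buf[3] + r + 3] + 3*j = -2 ∨ store(buf, val + 1, val)[j + 3] ≤ mem[j] - 3


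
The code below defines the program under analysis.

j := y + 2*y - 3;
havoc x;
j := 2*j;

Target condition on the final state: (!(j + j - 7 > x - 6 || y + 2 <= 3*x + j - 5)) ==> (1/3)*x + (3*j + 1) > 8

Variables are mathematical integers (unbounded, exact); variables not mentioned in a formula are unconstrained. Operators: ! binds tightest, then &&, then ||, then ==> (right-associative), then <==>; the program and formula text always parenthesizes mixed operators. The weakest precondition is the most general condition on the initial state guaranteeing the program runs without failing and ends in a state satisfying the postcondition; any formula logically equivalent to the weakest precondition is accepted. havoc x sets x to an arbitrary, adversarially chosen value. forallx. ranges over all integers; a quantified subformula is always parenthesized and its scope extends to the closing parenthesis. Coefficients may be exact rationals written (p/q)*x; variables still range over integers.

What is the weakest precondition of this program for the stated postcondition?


Working backward. After the program, the postcondition (!(j + j - 7 > x - 6 || y + 2 <= 3*x + j - 5)) ==> (1/3)*x + (3*j + 1) > 8 must hold; in canonical form it is (!(2*j > x + 1 || y <= j + 3*x - 7)) ==> 3*j + (1/3)*x > 7.
Before j := 2*j: (!(4*j > x + 1 || y <= 2*j + 3*x - 7)) ==> 6*j + (1/3)*x > 7
Before havoc x: forall x_1. ((!(4*j > x_1 + 1 || y <= 2*j + 3*x_1 - 7)) ==> 6*j + (1/3)*x_1 > 7)
Before j := y + 2*y - 3: forall x_1. ((!(12*y > x_1 + 13 || 3*x_1 + 5*y >= 13)) ==> (1/3)*x_1 + 18*y > 25)
Answer: WP = forall x_1. ((!(12*y > x_1 + 13 || 3*x_1 + 5*y >= 13)) ==> (1/3)*x_1 + 18*y > 25)


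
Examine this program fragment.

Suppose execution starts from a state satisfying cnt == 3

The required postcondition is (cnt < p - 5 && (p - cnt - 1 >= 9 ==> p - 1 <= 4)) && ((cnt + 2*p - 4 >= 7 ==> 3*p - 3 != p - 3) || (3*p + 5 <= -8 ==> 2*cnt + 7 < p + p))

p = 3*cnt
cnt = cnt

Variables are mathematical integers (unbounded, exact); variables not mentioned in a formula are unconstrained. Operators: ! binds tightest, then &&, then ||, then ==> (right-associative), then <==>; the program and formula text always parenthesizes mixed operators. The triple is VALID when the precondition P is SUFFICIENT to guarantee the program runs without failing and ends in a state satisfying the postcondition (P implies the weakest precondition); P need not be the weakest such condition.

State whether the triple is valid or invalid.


Working backward. After the program, the postcondition (cnt < p - 5 && (p - cnt - 1 >= 9 ==> p - 1 <= 4)) && ((cnt + 2*p - 4 >= 7 ==> 3*p - 3 != p - 3) || (3*p + 5 <= -8 ==> 2*cnt + 7 < p + p)) must hold; in canonical form it is cnt < p - 5 && (p >= cnt + 10 ==> p <= 5) && ((cnt + 2*p >= 11 ==> 2*p != 0) || (3*p <= -13 ==> 2*cnt < 2*p - 7)).
Before cnt := cnt: cnt < p - 5 && (p >= cnt + 10 ==> p <= 5) && ((cnt + 2*p >= 11 ==> 2*p != 0) || (3*p <= -13 ==> 2*cnt < 2*p - 7))
Before p := 3*cnt: 2*cnt > 5 && (2*cnt >= 10 ==> 3*cnt <= 5) && ((7*cnt >= 11 ==> 6*cnt != 0) || (9*cnt <= -13 ==> 4*cnt > 7))
The weakest precondition is 2*cnt > 5 && (2*cnt >= 10 ==> 3*cnt <= 5) && ((7*cnt >= 11 ==> 6*cnt != 0) || (9*cnt <= -13 ==> 4*cnt > 7)).
Check whether cnt == 3 implies it.
Every state satisfying the precondition satisfies the weakest precondition: the implication holds.
Answer: valid


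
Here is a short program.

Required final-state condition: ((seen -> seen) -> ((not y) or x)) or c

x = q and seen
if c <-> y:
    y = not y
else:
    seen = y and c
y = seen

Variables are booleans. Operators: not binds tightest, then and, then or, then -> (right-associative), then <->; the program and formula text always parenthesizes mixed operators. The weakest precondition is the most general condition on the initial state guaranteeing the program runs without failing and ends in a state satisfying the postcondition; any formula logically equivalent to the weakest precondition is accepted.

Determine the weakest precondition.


Working backward. After the program, the postcondition ((seen -> seen) -> ((not y) or x)) or c must hold; in canonical form it is (not y) or x or c.
Before y := seen: (not seen) or x or c
Then branch requires (not seen) or x or c; else branch requires (not (y and c)) or x or c.
Before the if: ((c <-> y) -> ((not seen) or x or c)) and ((not (c <-> y)) -> ((not (y and c)) or x or c))
Before x := q and seen: ((c <-> y) -> ((not seen) or (q and seen) or c)) and ((not (c <-> y)) -> ((not (y and c)) or (q and seen) or c))
Answer: WP = ((c <-> y) -> ((not seen) or (q and seen) or c)) and ((not (c <-> y)) -> ((not (y and c)) or (q and seen) or c))


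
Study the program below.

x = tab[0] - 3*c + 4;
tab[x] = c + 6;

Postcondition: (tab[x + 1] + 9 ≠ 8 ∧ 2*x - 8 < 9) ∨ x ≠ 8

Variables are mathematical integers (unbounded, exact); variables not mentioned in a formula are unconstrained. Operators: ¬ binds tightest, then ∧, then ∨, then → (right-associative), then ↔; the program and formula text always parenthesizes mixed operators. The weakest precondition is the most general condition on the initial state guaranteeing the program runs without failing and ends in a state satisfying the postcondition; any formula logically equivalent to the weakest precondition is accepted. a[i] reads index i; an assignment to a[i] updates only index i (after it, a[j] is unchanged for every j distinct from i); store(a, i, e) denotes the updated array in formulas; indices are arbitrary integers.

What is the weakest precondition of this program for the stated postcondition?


Working backward. After the program, the postcondition (tab[x + 1] + 9 ≠ 8 ∧ 2*x - 8 < 9) ∨ x ≠ 8 must hold; in canonical form it is (tab[x + 1] ≠ -1 ∧ 2*x < 17) ∨ x ≠ 8.
Before tab[x] := c + 6: (store(tab, x, c + 6)[x + 1] ≠ -1 ∧ 2*x < 17) ∨ x ≠ 8
Before x := tab[0] - 3*c + 4: (store(tab, tab[0] - 3*c + 4, c + 6)[tab[0] - 3*c + 5] ≠ -1 ∧ 2*tab[0] < 6*c + 9) ∨ tab[0] ≠ 3*c + 4
Answer: WP = (store(tab, tab[0] - 3*c + 4, c + 6)[tab[0] - 3*c + 5] ≠ -1 ∧ 2*tab[0] < 6*c + 9) ∨ tab[0] ≠ 3*c + 4


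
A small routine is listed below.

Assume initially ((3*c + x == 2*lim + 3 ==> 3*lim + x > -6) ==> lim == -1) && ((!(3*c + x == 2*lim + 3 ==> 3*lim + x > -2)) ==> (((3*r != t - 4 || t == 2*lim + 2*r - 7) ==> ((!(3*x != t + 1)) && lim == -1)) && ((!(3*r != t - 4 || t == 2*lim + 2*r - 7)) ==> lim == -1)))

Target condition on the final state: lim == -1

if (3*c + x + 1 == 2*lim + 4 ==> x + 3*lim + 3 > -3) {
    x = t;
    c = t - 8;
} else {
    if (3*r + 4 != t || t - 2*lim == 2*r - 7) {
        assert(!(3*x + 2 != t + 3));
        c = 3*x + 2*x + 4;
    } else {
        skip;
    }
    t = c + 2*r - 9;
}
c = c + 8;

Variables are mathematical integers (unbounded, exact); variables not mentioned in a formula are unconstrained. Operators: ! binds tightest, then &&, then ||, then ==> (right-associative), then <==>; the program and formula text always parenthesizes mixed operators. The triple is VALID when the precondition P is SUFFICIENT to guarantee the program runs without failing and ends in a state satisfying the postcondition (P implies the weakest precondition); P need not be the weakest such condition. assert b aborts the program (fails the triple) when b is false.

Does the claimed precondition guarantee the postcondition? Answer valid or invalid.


Working backward. After the program, lim == -1 must hold.
Before c := c + 8: lim == -1
Then branch requires lim == -1; else branch requires ((3*r != t - 4 || t == 2*lim + 2*r - 7) ==> ((!(3*x != t + 1)) && lim == -1)) && ((!(3*r != t - 4 || t == 2*lim + 2*r - 7)) ==> lim == -1).
Before the if: ((3*c + x == 2*lim + 3 ==> 3*lim + x > -6) ==> lim == -1) && ((!(3*c + x == 2*lim + 3 ==> 3*lim + x > -6)) ==> (((3*r != t - 4 || t == 2*lim + 2*r - 7) ==> ((!(3*x != t + 1)) && lim == -1)) && ((!(3*r != t - 4 || t == 2*lim + 2*r - 7)) ==> lim == -1)))
The weakest precondition is ((3*c + x == 2*lim + 3 ==> 3*lim + x > -6) ==> lim == -1) && ((!(3*c + x == 2*lim + 3 ==> 3*lim + x > -6)) ==> (((3*r != t - 4 || t == 2*lim + 2*r - 7) ==> ((!(3*x != t + 1)) && lim == -1)) && ((!(3*r != t - 4 || t == 2*lim + 2*r - 7)) ==> lim == -1))).
Check whether ((3*c + x == 2*lim + 3 ==> 3*lim + x > -6) ==> lim == -1) && ((!(3*c + x == 2*lim + 3 ==> 3*lim + x > -2)) ==> (((3*r != t - 4 || t == 2*lim + 2*r - 7) ==> ((!(3*x != t + 1)) && lim == -1)) && ((!(3*r != t - 4 || t == 2*lim + 2*r - 7)) ==> lim == -1))) implies it.
Every state satisfying the precondition satisfies the weakest precondition: the implication holds.
Answer: valid


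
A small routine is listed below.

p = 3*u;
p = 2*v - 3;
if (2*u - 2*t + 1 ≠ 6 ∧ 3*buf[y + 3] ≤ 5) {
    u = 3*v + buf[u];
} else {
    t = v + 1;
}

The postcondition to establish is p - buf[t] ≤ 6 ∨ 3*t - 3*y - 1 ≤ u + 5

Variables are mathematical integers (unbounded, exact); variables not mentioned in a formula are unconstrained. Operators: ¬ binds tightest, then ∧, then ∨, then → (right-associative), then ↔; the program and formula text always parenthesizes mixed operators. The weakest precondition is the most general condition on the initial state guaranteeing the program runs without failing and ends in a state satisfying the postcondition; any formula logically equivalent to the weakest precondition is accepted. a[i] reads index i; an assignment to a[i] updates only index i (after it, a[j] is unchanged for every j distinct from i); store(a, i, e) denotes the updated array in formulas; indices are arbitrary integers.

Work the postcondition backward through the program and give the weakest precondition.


Working backward. After the program, the postcondition p - buf[t] ≤ 6 ∨ 3*t - 3*y - 1 ≤ u + 5 must hold; in canonical form it is p ≤ buf[t] + 6 ∨ 3*t ≤ u + 3*y + 6.
Then branch requires p ≤ buf[t] + 6 ∨ 3*t ≤ buf[u] + 3*v + 3*y + 6; else branch requires p ≤ buf[v + 1] + 6 ∨ 3*v ≤ u + 3*y + 3.
Before the if: ((2*u ≠ 2*t + 5 ∧ 3*buf[y + 3] ≤ 5) → (p ≤ buf[t] + 6 ∨ 3*t ≤ buf[u] + 3*v + 3*y + 6)) ∧ ((¬(2*u ≠ 2*t + 5 ∧ 3*buf[y + 3] ≤ 5)) → (p ≤ buf[v + 1] + 6 ∨ 3*v ≤ u + 3*y + 3))
Before p := 2*v - 3: ((2*u ≠ 2*t + 5 ∧ 3*buf[y + 3] ≤ 5) → (2*v ≤ buf[t] + 9 ∨ 3*t ≤ buf[u] + 3*v + 3*y + 6)) ∧ ((¬(2*u ≠ 2*t + 5 ∧ 3*buf[y + 3] ≤ 5)) → (2*v ≤ buf[v + 1] + 9 ∨ 3*v ≤ u + 3*y + 3))
Before p := 3*u: ((2*u ≠ 2*t + 5 ∧ 3*buf[y + 3] ≤ 5) → (2*v ≤ buf[t] + 9 ∨ 3*t ≤ buf[u] + 3*v + 3*y + 6)) ∧ ((¬(2*u ≠ 2*t + 5 ∧ 3*buf[y + 3] ≤ 5)) → (2*v ≤ buf[v + 1] + 9 ∨ 3*v ≤ u + 3*y + 3))
Answer: WP = ((2*u ≠ 2*t + 5 ∧ 3*buf[y + 3] ≤ 5) → (2*v ≤ buf[t] + 9 ∨ 3*t ≤ buf[u] + 3*v + 3*y + 6)) ∧ ((¬(2*u ≠ 2*t + 5 ∧ 3*buf[y + 3] ≤ 5)) → (2*v ≤ buf[v + 1] + 9 ∨ 3*v ≤ u + 3*y + 3))


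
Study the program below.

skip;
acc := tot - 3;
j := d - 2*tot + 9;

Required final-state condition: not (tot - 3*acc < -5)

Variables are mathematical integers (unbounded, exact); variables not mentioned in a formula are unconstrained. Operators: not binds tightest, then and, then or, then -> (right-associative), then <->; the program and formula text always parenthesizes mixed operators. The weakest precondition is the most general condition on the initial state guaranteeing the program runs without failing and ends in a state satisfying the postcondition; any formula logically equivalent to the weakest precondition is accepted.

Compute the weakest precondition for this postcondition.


Working backward. After the program, the postcondition not (tot - 3*acc < -5) must hold; in canonical form it is not (tot < 3*acc - 5).
Before j := d - 2*tot + 9: not (tot < 3*acc - 5)
Before acc := tot - 3: not (2*tot > 14)
Before skip: not (2*tot > 14)
Answer: WP = not (2*tot > 14)


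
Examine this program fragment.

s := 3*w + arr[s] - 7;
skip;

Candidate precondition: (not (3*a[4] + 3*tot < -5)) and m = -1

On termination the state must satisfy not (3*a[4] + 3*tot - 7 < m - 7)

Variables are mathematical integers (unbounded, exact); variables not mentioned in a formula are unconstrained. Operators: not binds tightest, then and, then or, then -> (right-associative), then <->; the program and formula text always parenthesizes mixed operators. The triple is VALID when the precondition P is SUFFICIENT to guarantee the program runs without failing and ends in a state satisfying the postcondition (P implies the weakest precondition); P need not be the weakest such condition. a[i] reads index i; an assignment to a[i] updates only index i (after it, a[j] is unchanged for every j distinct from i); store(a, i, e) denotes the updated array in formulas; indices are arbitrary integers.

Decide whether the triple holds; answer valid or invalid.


Working backward. After the program, the postcondition not (3*a[4] + 3*tot - 7 < m - 7) must hold; in canonical form it is not (3*a[4] + 3*tot < m).
Before skip: not (3*a[4] + 3*tot < m)
Before s := 3*w + arr[s] - 7: not (3*a[4] + 3*tot < m)
The weakest precondition is not (3*a[4] + 3*tot < m).
Check whether (not (3*a[4] + 3*tot < -5)) and m = -1 implies it.
Countermodel: at the initial state a = {[4] = -1, elsewhere -1}, m = -1, tot = 0, the precondition holds but the weakest precondition fails.
Answer: invalid


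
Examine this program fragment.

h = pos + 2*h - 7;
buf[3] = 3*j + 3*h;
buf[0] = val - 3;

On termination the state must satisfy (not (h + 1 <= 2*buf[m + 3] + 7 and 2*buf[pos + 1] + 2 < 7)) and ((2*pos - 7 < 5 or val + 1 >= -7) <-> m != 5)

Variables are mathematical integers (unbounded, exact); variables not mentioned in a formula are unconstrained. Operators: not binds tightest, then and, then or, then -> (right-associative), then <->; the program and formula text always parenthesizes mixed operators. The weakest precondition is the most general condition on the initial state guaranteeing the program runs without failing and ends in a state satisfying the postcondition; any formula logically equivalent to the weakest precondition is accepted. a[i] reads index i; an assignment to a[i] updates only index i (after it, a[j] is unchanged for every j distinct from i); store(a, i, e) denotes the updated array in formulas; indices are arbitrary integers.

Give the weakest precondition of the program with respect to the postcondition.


Working backward. After the program, the postcondition (not (h + 1 <= 2*buf[m + 3] + 7 and 2*buf[pos + 1] + 2 < 7)) and ((2*pos - 7 < 5 or val + 1 >= -7) <-> m != 5) must hold; in canonical form it is (not (h <= 2*buf[m + 3] + 6 and 2*buf[pos + 1] < 5)) and ((2*pos < 12 or val >= -8) <-> m != 5).
Before buf[0] := val - 3: (not (h <= 2*store(buf, 0, val - 3)[m + 3] + 6 and 2*store(buf, 0, val - 3)[pos + 1] < 5)) and ((2*pos < 12 or val >= -8) <-> m != 5)
Before buf[3] := 3*j + 3*h: (not (h <= 2*store(store(buf, 3, 3*h + 3*j), 0, val - 3)[m + 3] + 6 and 2*store(store(buf, 3, 3*h + 3*j), 0, val - 3)[pos + 1] < 5)) and ((2*pos < 12 or val >= -8) <-> m != 5)
Before h := pos + 2*h - 7: (not (2*h + pos <= 2*store(store(buf, 3, 6*h + 3*j + 3*pos - 21), 0, val - 3)[m + 3] + 13 and 2*store(store(buf, 3, 6*h + 3*j + 3*pos - 21), 0, val - 3)[pos + 1] < 5)) and ((2*pos < 12 or val >= -8) <-> m != 5)
Answer: WP = (not (2*h + pos <= 2*store(store(buf, 3, 6*h + 3*j + 3*pos - 21), 0, val - 3)[m + 3] + 13 and 2*store(store(buf, 3, 6*h + 3*j + 3*pos - 21), 0, val - 3)[pos + 1] < 5)) and ((2*pos < 12 or val >= -8) <-> m != 5)
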